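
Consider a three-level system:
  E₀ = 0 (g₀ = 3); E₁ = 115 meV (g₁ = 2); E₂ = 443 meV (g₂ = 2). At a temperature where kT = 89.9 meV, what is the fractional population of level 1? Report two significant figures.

Eᵢ/kT = 0, 1.279, 4.928.
Z = Σ gᵢe^(−Eᵢ/kT) = 3·e^(−0) + 2·e^(−1.279) + 2·e^(−4.928) = 3.000 + 0.5566 + 0.01448 = 3.571.
P₁ = g₁ e^(−E₁/kT) / Z = 0.5566/3.571 = 0.16.

0.16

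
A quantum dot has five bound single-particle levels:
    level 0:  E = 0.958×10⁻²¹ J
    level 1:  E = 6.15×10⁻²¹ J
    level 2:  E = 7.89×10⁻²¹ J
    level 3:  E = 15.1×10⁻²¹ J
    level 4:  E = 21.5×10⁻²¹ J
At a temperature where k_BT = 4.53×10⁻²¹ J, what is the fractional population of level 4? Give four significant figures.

Eᵢ/kT = 0.211479, 1.35762, 1.74172, 3.33333, 4.74614.
Z = Σ e^(−Eᵢ/kT) = e^(−0.211479) + e^(−1.35762) + e^(−1.74172) + e^(−3.33333) + e^(−4.74614) = 0.809386 + 0.257272 + 0.175219 + 0.0356741 + 0.00868516 = 1.28624.
P₄ = e^(−E₄/kT) / Z = 0.00868516/1.28624 = 0.006752.

0.006752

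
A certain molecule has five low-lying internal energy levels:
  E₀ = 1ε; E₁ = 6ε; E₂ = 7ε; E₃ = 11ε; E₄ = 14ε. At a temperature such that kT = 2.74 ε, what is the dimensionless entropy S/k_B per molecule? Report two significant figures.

Eᵢ/kT = 0.3650, 2.190, 2.555, 4.015, 5.109.
Z = Σ e^(−Eᵢ/kT) = e^(−0.3650) + e^(−2.190) + e^(−2.555) + e^(−4.015) + e^(−5.109) = 0.6942 + 0.1119 + 0.07769 + 0.01804 + 0.006042 = 0.9079.
⟨E⟩ = Σ EᵢPᵢ = 2.415 ε.
S/k_B = ln Z + ⟨E⟩/kT = ln(0.9079) + 2.415/2.74 = -0.09662 + 0.8814 = 0.78.

0.78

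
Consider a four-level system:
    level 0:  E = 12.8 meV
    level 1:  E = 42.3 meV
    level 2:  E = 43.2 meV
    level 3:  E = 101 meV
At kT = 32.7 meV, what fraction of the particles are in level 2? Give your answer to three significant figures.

Eᵢ/kT = 0.39144, 1.2936, 1.3211, 3.0887.
Z = Σ e^(−Eᵢ/kT) = e^(−0.39144) + e^(−1.2936) + e^(−1.3211) + e^(−3.0887) = 0.67608 + 0.27428 + 0.26684 + 0.045561 = 1.2628.
P₂ = e^(−E₂/kT) / Z = 0.26684/1.2628 = 0.211.

0.211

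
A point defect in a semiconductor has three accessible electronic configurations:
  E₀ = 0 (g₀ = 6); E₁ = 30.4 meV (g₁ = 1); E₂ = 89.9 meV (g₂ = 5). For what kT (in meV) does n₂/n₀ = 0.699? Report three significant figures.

n₂/n₀ = (g₂/g₀) exp[−(E₂−E₀)/kT] = 0.699.
⇒ (E₂−E₀)/kT = ln((5/6)/0.699) = ln(1.1922) = 0.17580.
kT = 89.9 meV / 0.17580 = 511 meV.

511 meV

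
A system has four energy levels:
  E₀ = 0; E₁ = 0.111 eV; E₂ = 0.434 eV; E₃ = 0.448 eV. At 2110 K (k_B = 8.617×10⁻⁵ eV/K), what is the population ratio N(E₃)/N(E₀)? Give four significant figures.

k_BT = 8.617×10⁻⁵ × 2110 K = 0.181819 eV.
n₃/n₀ = exp[−(E₃−E₀)/kT] = exp(−(0.448 eV)/(0.181819 eV)) = exp(-2.46399) = 0.08509.

0.08509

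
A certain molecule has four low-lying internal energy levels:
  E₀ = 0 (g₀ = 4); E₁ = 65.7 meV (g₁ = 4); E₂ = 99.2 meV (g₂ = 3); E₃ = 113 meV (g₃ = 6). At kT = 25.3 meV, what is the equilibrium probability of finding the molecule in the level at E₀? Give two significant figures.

0.90

Eᵢ/kT = 0, 2.597, 3.921, 4.466.
Z = Σ gᵢe^(−Eᵢ/kT) = 4·e^(−0) + 4·e^(−2.597) + 3·e^(−3.921) + 6·e^(−4.466) = 4.000 + 0.2980 + 0.05946 + 0.06896 = 4.426.
P₀ = g₀ e^(−E₀/kT) / Z = 4.000/4.426 = 0.90.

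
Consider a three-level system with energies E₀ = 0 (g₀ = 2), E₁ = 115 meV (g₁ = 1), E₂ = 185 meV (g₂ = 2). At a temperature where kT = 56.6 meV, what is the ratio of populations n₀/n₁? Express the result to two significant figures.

n₀/n₁ = (g₀/g₁) exp[−(E₀−E₁)/kT] = (2/1) × exp(−(-115 meV)/(56.6 meV)) = (2/1) × exp(2.032) = 15.

15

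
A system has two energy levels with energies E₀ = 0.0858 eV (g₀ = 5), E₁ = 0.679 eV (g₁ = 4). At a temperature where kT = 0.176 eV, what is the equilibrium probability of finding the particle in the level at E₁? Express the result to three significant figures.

0.0268

Eᵢ/kT = 0.48750, 3.8580.
Z = Σ gᵢe^(−Eᵢ/kT) = 5·e^(−0.48750) + 4·e^(−3.8580) = 3.0708 + 0.084441 = 3.1552.
P₁ = g₁ e^(−E₁/kT) / Z = 0.084441/3.1552 = 0.0268.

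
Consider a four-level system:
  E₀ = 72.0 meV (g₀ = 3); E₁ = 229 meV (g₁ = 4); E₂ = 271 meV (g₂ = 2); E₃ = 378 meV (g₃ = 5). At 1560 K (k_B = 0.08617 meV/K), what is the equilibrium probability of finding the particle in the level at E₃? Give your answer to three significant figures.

k_BT = 0.08617 × 1560 K = 134.43 meV.
Eᵢ/kT = 0.53559, 1.7035, 2.0159, 2.8119.
Z = Σ gᵢe^(−Eᵢ/kT) = 3·e^(−0.53559) + 4·e^(−1.7035) + 2·e^(−2.0159) + 5·e^(−2.8119) = 1.7560 + 0.72818 + 0.26640 + 0.30045 = 3.0510.
P₃ = g₃ e^(−E₃/kT) / Z = 0.30045/3.0510 = 0.0985.

0.0985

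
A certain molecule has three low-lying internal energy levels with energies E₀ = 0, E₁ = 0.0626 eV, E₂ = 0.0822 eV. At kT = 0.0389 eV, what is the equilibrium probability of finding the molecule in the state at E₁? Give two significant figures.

0.15

Eᵢ/kT = 0, 1.609, 2.113.
Z = Σ e^(−Eᵢ/kT) = e^(−0) + e^(−1.609) + e^(−2.113) = 1.000 + 0.2001 + 0.1209 = 1.321.
P₁ = e^(−E₁/kT) / Z = 0.2001/1.321 = 0.15.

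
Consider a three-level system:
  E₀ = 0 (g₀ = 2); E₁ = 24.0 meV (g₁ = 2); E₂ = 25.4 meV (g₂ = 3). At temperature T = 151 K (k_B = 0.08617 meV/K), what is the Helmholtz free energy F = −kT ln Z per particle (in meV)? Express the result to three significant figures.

k_BT = 0.08617 × 151 K = 13.012 meV.
Eᵢ/kT = 0, 1.8445, 1.9520.
Z = Σ gᵢe^(−Eᵢ/kT) = 2·e^(−0) + 2·e^(−1.8445) + 3·e^(−1.9520) = 2.0000 + 0.31621 + 0.42597 = 2.7422.
F = −kT ln Z = −13.012 × ln(2.7422) = −13.012 × 1.0088 = -13.1 meV.

-13.1 meV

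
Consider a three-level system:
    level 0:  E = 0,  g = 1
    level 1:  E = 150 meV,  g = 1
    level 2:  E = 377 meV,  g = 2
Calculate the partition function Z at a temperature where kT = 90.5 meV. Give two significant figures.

Z = 1.2

Eᵢ/kT = 0, 1.657, 4.166.
Z = Σ gᵢe^(−Eᵢ/kT) = 1·e^(−0) + 1·e^(−1.657) + 2·e^(−4.166) = 1.000 + 0.1907 + 0.03103 = 1.222.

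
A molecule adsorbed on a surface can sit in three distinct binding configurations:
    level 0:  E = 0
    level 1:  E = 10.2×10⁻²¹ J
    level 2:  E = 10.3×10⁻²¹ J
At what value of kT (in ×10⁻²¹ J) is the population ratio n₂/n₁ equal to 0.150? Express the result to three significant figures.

0.0527 ×10⁻²¹ J

n₂/n₁ = exp[−(E₂−E₁)/kT] = 0.150.
⇒ (E₂−E₁)/kT = ln(1/0.150) = ln(6.6667) = 1.8971.
kT = 0.1 ×10⁻²¹ J / 1.8971 = 0.0527 ×10⁻²¹ J.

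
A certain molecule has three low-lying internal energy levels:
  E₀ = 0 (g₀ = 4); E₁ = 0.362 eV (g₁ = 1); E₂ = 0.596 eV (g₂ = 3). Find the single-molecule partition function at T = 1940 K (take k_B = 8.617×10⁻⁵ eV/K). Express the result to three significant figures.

k_BT = 8.617×10⁻⁵ × 1940 K = 0.16717 eV.
Eᵢ/kT = 0, 2.1655, 3.5652.
Z = Σ gᵢe^(−Eᵢ/kT) = 4·e^(−0) + 1·e^(−2.1655) + 3·e^(−3.5652) = 4.0000 + 0.11469 + 0.084874 = 4.1996.

Z = 4.20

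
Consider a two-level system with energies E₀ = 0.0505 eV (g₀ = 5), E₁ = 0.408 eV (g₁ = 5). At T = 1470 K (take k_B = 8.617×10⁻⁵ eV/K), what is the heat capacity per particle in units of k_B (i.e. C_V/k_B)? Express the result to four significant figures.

k_BT = 8.617×10⁻⁵ × 1470 K = 0.126670 eV.
Eᵢ/kT = 0.398674, 3.22097.
Z = Σ gᵢe^(−Eᵢ/kT) = 5·e^(−0.398674) + 5·e^(−3.22097) = 3.35605 + 0.199582 = 3.55563.
⟨E⟩ = 0.0705670 eV, ⟨E²⟩ = 0.0117509 eV².
C_V/k_B = (⟨E²⟩ − ⟨E⟩²)/(kT)² = (0.0117509 − 0.00497970)/0.0160453 = 0.4220.

0.4220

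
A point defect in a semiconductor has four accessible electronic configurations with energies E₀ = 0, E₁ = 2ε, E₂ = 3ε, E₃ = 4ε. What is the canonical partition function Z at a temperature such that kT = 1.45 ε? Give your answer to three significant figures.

Eᵢ/kT = 0, 1.3793, 2.0690, 2.7586.
Z = Σ e^(−Eᵢ/kT) = e^(−0) + e^(−1.3793) + e^(−2.0690) + e^(−2.7586) = 1.0000 + 0.25175 + 0.12631 + 0.063380 = 1.4414.

Z = 1.44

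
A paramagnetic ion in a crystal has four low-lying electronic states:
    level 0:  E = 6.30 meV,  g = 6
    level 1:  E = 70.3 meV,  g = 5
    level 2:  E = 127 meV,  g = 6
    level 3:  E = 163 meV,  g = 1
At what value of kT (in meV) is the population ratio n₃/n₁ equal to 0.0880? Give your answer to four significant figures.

n₃/n₁ = (g₃/g₁) exp[−(E₃−E₁)/kT] = 0.0880.
⇒ (E₃−E₁)/kT = ln((1/5)/0.0880) = ln(2.27273) = 0.820982.
kT = 92.7 meV / 0.820982 = 112.9 meV.

112.9 meV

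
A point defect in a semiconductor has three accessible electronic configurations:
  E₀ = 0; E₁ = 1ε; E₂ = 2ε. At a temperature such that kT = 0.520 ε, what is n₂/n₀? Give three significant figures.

n₂/n₀ = exp[−(E₂−E₀)/kT] = exp(−(2ε)/(0.520ε)) = exp(-3.8462) = 0.0214.

0.0214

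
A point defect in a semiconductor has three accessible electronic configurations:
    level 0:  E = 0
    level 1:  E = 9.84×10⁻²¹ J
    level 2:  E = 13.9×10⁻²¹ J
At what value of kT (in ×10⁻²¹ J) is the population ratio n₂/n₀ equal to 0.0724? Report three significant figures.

n₂/n₀ = exp[−(E₂−E₀)/kT] = 0.0724.
⇒ (E₂−E₀)/kT = ln(1/0.0724) = ln(13.812) = 2.6255.
kT = 13.9 ×10⁻²¹ J / 2.6255 = 5.29 ×10⁻²¹ J.

5.29 ×10⁻²¹ J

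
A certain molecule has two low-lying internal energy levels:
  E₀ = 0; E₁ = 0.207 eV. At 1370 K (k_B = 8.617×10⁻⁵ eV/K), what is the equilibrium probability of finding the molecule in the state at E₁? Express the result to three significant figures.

0.148

k_BT = 8.617×10⁻⁵ × 1370 K = 0.11805 eV.
Eᵢ/kT = 0, 1.7535.
Z = Σ e^(−Eᵢ/kT) = e^(−0) + e^(−1.7535) = 1.0000 + 0.17317 = 1.1732.
P₁ = e^(−E₁/kT) / Z = 0.17317/1.1732 = 0.148.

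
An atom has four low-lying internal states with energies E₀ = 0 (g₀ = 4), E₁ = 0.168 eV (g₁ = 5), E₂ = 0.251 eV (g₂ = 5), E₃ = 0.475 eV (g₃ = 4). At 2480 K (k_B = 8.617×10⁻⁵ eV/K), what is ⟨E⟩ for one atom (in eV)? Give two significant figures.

k_BT = 8.617×10⁻⁵ × 2480 K = 0.2137 eV.
Eᵢ/kT = 0, 0.7861, 1.175, 2.223.
Z = Σ gᵢe^(−Eᵢ/kT) = 4·e^(−0) + 5·e^(−0.7861) + 5·e^(−1.175) + 4·e^(−2.223) = 4.000 + 2.278 + 1.544 + 0.4331 = 8.255.
⟨E⟩ = Σ Eᵢ gᵢe^(−Eᵢ/kT) / Z = (0·4.000 + 0.168·2.278 + 0.251·1.544 + 0.475·0.4331) / 8.255 = 0.12 eV.

0.12 eV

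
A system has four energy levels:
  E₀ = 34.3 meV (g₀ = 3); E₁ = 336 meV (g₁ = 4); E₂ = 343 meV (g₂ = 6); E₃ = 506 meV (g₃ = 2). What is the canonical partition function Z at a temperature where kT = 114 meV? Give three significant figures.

Z = 2.75

Eᵢ/kT = 0.30088, 2.9474, 3.0088, 4.4386.
Z = Σ gᵢe^(−Eᵢ/kT) = 3·e^(−0.30088) + 4·e^(−2.9474) + 6·e^(−3.0088) + 2·e^(−4.4386) = 2.2205 + 0.20990 + 0.29611 + 0.023625 = 2.7501.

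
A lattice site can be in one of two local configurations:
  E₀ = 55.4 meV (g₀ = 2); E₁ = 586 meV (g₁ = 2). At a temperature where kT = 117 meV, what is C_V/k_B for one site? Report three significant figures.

0.216

Eᵢ/kT = 0.47350, 5.0085.
Z = Σ gᵢe^(−Eᵢ/kT) = 2·e^(−0.47350) + 2·e^(−5.0085) = 1.2456 + 0.013362 = 1.2590.
⟨E⟩ = 61.030 meV, ⟨E²⟩ = 6681.0 meV².
C_V/k_B = (⟨E²⟩ − ⟨E⟩²)/(kT)² = (6681.0 − 3724.7)/13689 = 0.216.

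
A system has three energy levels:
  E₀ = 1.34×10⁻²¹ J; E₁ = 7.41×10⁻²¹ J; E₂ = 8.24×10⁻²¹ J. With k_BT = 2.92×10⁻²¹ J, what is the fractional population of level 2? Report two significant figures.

Eᵢ/kT = 0.4589, 2.538, 2.822.
Z = Σ e^(−Eᵢ/kT) = e^(−0.4589) + e^(−2.538) + e^(−2.822) = 0.6320 + 0.07902 + 0.05949 = 0.7705.
P₂ = e^(−E₂/kT) / Z = 0.05949/0.7705 = 0.077.

0.077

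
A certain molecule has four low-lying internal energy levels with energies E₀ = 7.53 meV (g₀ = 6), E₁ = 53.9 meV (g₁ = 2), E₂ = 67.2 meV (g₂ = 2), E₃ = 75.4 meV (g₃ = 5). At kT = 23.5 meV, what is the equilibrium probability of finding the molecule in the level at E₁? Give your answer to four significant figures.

Eᵢ/kT = 0.320426, 2.29362, 2.85957, 3.20851.
Z = Σ gᵢe^(−Eᵢ/kT) = 6·e^(−0.320426) + 2·e^(−2.29362) + 2·e^(−2.85957) + 5·e^(−3.20851) = 4.35504 + 0.201801 + 0.114587 + 0.202084 = 4.87351.
P₁ = g₁ e^(−E₁/kT) / Z = 0.201801/4.87351 = 0.04141.

0.04141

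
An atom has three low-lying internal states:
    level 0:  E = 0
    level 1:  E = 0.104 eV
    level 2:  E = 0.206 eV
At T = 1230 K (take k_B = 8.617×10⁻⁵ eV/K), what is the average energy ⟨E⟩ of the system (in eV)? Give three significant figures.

0.0451 eV

k_BT = 8.617×10⁻⁵ × 1230 K = 0.10599 eV.
Eᵢ/kT = 0, 0.98122, 1.9436.
Z = Σ e^(−Eᵢ/kT) = e^(−0) + e^(−0.98122) + e^(−1.9436) = 1.0000 + 0.37485 + 0.14319 = 1.5180.
⟨E⟩ = Σ Eᵢ e^(−Eᵢ/kT) / Z = (0·1.0000 + 0.104·0.37485 + 0.206·0.14319) / 1.5180 = 0.0451 eV.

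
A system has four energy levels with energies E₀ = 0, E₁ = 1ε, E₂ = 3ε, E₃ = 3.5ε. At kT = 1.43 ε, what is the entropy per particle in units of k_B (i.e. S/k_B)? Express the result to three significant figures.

1.01

Eᵢ/kT = 0, 0.69930, 2.0979, 2.4476.
Z = Σ e^(−Eᵢ/kT) = e^(−0) + e^(−0.69930) + e^(−2.0979) + e^(−2.4476) = 1.0000 + 0.49693 + 0.12271 + 0.086501 = 1.7061.
⟨E⟩ = Σ EᵢPᵢ = 0.68449 ε.
S/k_B = ln Z + ⟨E⟩/kT = ln(1.7061) + 0.68449/1.43 = 0.53421 + 0.47866 = 1.01.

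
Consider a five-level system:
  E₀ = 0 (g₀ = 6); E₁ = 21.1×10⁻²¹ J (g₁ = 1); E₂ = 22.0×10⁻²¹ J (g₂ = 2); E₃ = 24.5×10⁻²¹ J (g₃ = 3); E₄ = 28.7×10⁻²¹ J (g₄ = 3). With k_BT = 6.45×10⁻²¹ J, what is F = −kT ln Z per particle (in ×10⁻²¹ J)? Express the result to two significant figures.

Eᵢ/kT = 0, 3.271, 3.411, 3.798, 4.450.
Z = Σ gᵢe^(−Eᵢ/kT) = 6·e^(−0) + 1·e^(−3.271) + 2·e^(−3.411) + 3·e^(−3.798) + 3·e^(−4.450) = 6.000 + 0.03797 + 0.06602 + 0.06725 + 0.03504 = 6.206.
F = −kT ln Z = −6.45 × ln(6.206) = −6.45 × 1.826 = -12 ×10⁻²¹ J.

-12 ×10⁻²¹ J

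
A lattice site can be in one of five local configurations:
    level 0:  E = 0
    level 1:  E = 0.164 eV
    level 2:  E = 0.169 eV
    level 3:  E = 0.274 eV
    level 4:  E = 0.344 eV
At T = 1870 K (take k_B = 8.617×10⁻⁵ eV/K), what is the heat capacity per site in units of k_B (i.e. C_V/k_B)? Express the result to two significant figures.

k_BT = 8.617×10⁻⁵ × 1870 K = 0.1611 eV.
Eᵢ/kT = 0, 1.018, 1.049, 1.701, 2.135.
Z = Σ e^(−Eᵢ/kT) = e^(−0) + e^(−1.018) + e^(−1.049) + e^(−1.701) + e^(−2.135) = 1.000 + 0.3613 + 0.3503 + 0.1825 + 0.1182 = 2.012.
⟨E⟩ = 0.1039 eV, ⟨E²⟩ = 0.02356 eV².
C_V/k_B = (⟨E²⟩ − ⟨E⟩²)/(kT)² = (0.02356 − 0.01080)/0.02595 = 0.49.

0.49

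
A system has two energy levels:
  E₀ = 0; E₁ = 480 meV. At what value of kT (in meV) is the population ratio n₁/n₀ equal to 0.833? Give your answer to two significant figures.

2600 meV

n₁/n₀ = exp[−(E₁−E₀)/kT] = 0.833.
⇒ (E₁−E₀)/kT = ln(1/0.833) = ln(1.200) = 0.1823.
kT = 480 meV / 0.1823 = 2600 meV.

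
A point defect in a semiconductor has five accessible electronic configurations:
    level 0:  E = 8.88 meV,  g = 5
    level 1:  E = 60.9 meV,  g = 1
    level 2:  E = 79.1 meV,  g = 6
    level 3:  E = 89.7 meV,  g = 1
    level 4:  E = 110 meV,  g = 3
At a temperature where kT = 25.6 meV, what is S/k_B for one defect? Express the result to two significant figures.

Eᵢ/kT = 0.3469, 2.379, 3.090, 3.504, 4.297.
Z = Σ gᵢe^(−Eᵢ/kT) = 5·e^(−0.3469) + 1·e^(−2.379) + 6·e^(−3.090) + 1·e^(−3.504) + 3·e^(−4.297) = 3.534 + 0.09264 + 0.2730 + 0.03008 + 0.04083 = 3.971.
⟨E⟩ = Σ EᵢPᵢ = 16.57 meV.
S/k_B = ln Z + ⟨E⟩/kT = ln(3.971) + 16.57/25.6 = 1.379 + 0.6473 = 2.0.

2.0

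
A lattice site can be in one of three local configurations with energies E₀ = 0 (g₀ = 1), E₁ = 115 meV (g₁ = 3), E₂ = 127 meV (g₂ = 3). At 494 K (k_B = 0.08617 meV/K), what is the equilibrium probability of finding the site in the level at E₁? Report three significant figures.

k_BT = 0.08617 × 494 K = 42.568 meV.
Eᵢ/kT = 0, 2.7016, 2.9835.
Z = Σ gᵢe^(−Eᵢ/kT) = 1·e^(−0) + 3·e^(−2.7016) + 3·e^(−2.9835) = 1.0000 + 0.20129 + 0.15185 = 1.3531.
P₁ = g₁ e^(−E₁/kT) / Z = 0.20129/1.3531 = 0.149.

0.149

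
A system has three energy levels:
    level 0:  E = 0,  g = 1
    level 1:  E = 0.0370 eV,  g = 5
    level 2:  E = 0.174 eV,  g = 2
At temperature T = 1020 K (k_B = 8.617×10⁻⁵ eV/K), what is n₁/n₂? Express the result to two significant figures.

12

k_BT = 8.617×10⁻⁵ × 1020 K = 0.08789 eV.
n₁/n₂ = (g₁/g₂) exp[−(E₁−E₂)/kT] = (5/2) × exp(−(-0.1370 eV)/(0.08789 eV)) = (5/2) × exp(1.559) = 12.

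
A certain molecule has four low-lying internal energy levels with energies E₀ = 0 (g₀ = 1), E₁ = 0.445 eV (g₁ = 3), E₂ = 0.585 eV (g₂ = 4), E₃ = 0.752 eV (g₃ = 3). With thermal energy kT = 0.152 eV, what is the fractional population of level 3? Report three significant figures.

0.0168

Eᵢ/kT = 0, 2.9276, 3.8487, 4.9474.
Z = Σ gᵢe^(−Eᵢ/kT) = 1·e^(−0) + 3·e^(−2.9276) + 4·e^(−3.8487) + 3·e^(−4.9474) = 1.0000 + 0.16058 + 0.085230 + 0.021306 = 1.2671.
P₃ = g₃ e^(−E₃/kT) / Z = 0.021306/1.2671 = 0.0168.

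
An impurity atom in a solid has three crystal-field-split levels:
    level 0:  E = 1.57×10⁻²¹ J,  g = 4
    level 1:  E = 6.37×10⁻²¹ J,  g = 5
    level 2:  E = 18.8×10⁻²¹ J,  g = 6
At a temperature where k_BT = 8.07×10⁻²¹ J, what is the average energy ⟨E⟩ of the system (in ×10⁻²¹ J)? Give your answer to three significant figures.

4.98 ×10⁻²¹ J

Eᵢ/kT = 0.19455, 0.78934, 2.3296.
Z = Σ gᵢe^(−Eᵢ/kT) = 4·e^(−0.19455) + 5·e^(−0.78934) + 6·e^(−2.3296) = 3.2928 + 2.2707 + 0.58401 = 6.1475.
⟨E⟩ = Σ Eᵢ gᵢe^(−Eᵢ/kT) / Z = (1.57·3.2928 + 6.37·2.2707 + 18.8·0.58401) / 6.1475 = 4.98 ×10⁻²¹ J.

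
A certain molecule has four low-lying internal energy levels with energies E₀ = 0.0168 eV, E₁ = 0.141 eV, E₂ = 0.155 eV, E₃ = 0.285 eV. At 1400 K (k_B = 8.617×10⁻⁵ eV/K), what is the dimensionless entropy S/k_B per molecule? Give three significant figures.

k_BT = 8.617×10⁻⁵ × 1400 K = 0.12064 eV.
Eᵢ/kT = 0.13926, 1.1688, 1.2848, 2.3624.
Z = Σ e^(−Eᵢ/kT) = e^(−0.13926) + e^(−1.1688) + e^(−1.2848) + e^(−2.3624) = 0.87000 + 0.31074 + 0.27671 + 0.094194 = 1.5516.
⟨E⟩ = Σ EᵢPᵢ = 0.082602 eV.
S/k_B = ln Z + ⟨E⟩/kT = ln(1.5516) + 0.082602/0.12064 = 0.43929 + 0.68470 = 1.12.

1.12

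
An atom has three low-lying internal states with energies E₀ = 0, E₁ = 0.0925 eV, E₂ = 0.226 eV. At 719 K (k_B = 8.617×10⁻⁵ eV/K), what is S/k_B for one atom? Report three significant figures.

k_BT = 8.617×10⁻⁵ × 719 K = 0.061956 eV.
Eᵢ/kT = 0, 1.4930, 3.6478.
Z = Σ e^(−Eᵢ/kT) = e^(−0) + e^(−1.4930) + e^(−3.6478) = 1.0000 + 0.22470 + 0.026048 = 1.2507.
⟨E⟩ = Σ EᵢPᵢ = 0.021325 eV.
S/k_B = ln Z + ⟨E⟩/kT = ln(1.2507) + 0.021325/0.061956 = 0.22370 + 0.34420 = 0.568.

0.568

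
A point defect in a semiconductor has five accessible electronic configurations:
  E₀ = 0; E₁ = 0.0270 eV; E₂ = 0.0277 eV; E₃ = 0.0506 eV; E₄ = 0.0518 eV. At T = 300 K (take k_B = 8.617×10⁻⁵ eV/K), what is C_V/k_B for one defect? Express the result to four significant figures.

0.5210

k_BT = 8.617×10⁻⁵ × 300 K = 0.0258510 eV.
Eᵢ/kT = 0, 1.04445, 1.07153, 1.95737, 2.00379.
Z = Σ e^(−Eᵢ/kT) = e^(−0) + e^(−1.04445) + e^(−1.07153) + e^(−1.95737) + e^(−2.00379) = 1.00000 + 0.351885 + 0.342484 + 0.141229 + 0.134823 = 1.97042.
⟨E⟩ = 0.0168074 eV, ⟨E²⟩ = 0.000630662 eV².
C_V/k_B = (⟨E²⟩ − ⟨E⟩²)/(kT)² = (0.000630662 − 0.000282489)/0.000668274 = 0.5210.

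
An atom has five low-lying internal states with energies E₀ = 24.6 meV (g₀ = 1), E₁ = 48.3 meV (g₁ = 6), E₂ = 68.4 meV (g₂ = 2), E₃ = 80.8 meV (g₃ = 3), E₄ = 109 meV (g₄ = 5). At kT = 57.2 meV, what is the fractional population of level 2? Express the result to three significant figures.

Eᵢ/kT = 0.43007, 0.84441, 1.1958, 1.4126, 1.9056.
Z = Σ gᵢe^(−Eᵢ/kT) = 1·e^(−0.43007) + 6·e^(−0.84441) + 2·e^(−1.1958) + 3·e^(−1.4126) + 5·e^(−1.9056) = 0.65046 + 2.5789 + 0.60492 + 0.73053 + 0.74367 = 5.3085.
P₂ = g₂ e^(−E₂/kT) / Z = 0.60492/5.3085 = 0.114.

0.114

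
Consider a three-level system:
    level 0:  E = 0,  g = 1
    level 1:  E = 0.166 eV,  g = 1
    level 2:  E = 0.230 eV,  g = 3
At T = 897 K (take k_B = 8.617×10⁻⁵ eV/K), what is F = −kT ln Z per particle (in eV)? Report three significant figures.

k_BT = 8.617×10⁻⁵ × 897 K = 0.077294 eV.
Eᵢ/kT = 0, 2.1476, 2.9757.
Z = Σ gᵢe^(−Eᵢ/kT) = 1·e^(−0) + 1·e^(−2.1476) + 3·e^(−2.9757) = 1.0000 + 0.11676 + 0.15304 = 1.2698.
F = −kT ln Z = −0.077294 × ln(1.2698) = −0.077294 × 0.23886 = -0.0185 eV.

-0.0185 eV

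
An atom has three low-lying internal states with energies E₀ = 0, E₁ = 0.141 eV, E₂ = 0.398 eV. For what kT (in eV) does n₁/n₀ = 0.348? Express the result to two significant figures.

0.13 eV

n₁/n₀ = exp[−(E₁−E₀)/kT] = 0.348.
⇒ (E₁−E₀)/kT = ln(1/0.348) = ln(2.874) = 1.056.
kT = 0.141 eV / 1.056 = 0.13 eV.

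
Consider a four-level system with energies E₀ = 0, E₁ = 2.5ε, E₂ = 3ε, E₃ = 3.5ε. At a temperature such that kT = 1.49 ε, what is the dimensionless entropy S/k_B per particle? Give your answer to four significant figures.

0.9173

Eᵢ/kT = 0, 1.67785, 2.01342, 2.34899.
Z = Σ e^(−Eᵢ/kT) = e^(−0) + e^(−1.67785) + e^(−2.01342) + e^(−2.34899) = 1.00000 + 0.186775 + 0.133531 + 0.0954655 = 1.41577.
⟨E⟩ = Σ EᵢPᵢ = 0.848768 ε.
S/k_B = ln Z + ⟨E⟩/kT = ln(1.41577) + 0.848768/1.49 = 0.347674 + 0.569643 = 0.9173.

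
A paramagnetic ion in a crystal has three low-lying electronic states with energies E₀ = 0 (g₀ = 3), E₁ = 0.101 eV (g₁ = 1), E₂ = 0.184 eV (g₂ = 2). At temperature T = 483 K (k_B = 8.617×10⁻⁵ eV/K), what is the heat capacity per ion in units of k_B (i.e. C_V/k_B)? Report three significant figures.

k_BT = 8.617×10⁻⁵ × 483 K = 0.041620 eV.
Eᵢ/kT = 0, 2.4267, 4.4210.
Z = Σ gᵢe^(−Eᵢ/kT) = 3·e^(−0) + 1·e^(−2.4267) + 2·e^(−4.4210) = 3.0000 + 0.088328 + 0.024044 = 3.1124.
⟨E⟩ = 0.0042878 eV, ⟨E²⟩ = 0.00055104 eV².
C_V/k_B = (⟨E²⟩ − ⟨E⟩²)/(kT)² = (0.00055104 − 0.000018385)/0.0017322 = 0.308.

0.308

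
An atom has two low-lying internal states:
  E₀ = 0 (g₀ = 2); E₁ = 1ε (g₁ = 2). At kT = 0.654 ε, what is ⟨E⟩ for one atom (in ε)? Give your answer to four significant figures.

0.1781 ε

Eᵢ/kT = 0, 1.52905.
Z = Σ gᵢe^(−Eᵢ/kT) = 2·e^(−0) + 2·e^(−1.52905) = 2.00000 + 0.433483 = 2.43348.
⟨E⟩ = Σ Eᵢ gᵢe^(−Eᵢ/kT) / Z = (0·2.00000 + 1·0.433483) / 2.43348 = 0.1781 ε.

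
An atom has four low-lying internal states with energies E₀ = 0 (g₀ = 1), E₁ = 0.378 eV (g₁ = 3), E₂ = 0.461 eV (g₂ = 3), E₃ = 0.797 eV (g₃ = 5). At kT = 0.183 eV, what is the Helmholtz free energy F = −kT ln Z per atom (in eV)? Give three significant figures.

Eᵢ/kT = 0, 2.0656, 2.5191, 4.3552.
Z = Σ gᵢe^(−Eᵢ/kT) = 1·e^(−0) + 3·e^(−2.0656) + 3·e^(−2.5191) + 5·e^(−4.3552) = 1.0000 + 0.38023 + 0.24160 + 0.064199 = 1.6860.
F = −kT ln Z = −0.183 × ln(1.6860) = −0.183 × 0.52236 = -0.0956 eV.

-0.0956 eV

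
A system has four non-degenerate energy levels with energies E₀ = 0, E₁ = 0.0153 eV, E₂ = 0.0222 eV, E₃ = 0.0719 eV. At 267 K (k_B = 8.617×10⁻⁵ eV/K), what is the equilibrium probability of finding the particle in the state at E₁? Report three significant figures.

0.265

k_BT = 8.617×10⁻⁵ × 267 K = 0.023007 eV.
Eᵢ/kT = 0, 0.66501, 0.96492, 3.1251.
Z = Σ e^(−Eᵢ/kT) = e^(−0) + e^(−0.66501) + e^(−0.96492) + e^(−3.1251) = 1.0000 + 0.51427 + 0.38101 + 0.043933 = 1.9392.
P₁ = e^(−E₁/kT) / Z = 0.51427/1.9392 = 0.265.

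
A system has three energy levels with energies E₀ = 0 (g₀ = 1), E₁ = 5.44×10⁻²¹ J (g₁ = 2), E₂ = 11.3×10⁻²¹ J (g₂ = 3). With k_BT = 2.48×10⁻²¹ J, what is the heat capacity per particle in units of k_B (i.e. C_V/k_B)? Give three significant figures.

Eᵢ/kT = 0, 2.1935, 4.5565.
Z = Σ gᵢe^(−Eᵢ/kT) = 1·e^(−0) + 2·e^(−2.1935) + 3·e^(−4.5565) = 1.0000 + 0.22305 + 0.031496 = 1.2545.
⟨E⟩ = 1.2509, ⟨E²⟩ = 8.4676.
C_V/k_B = (⟨E²⟩ − ⟨E⟩²)/(kT)² = (8.4676 − 1.5648)/6.1504 = 1.12.

1.12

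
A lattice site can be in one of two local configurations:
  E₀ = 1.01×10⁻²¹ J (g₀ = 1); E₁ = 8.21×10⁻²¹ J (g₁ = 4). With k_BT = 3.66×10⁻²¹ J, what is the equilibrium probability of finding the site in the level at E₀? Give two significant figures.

Eᵢ/kT = 0.2760, 2.243.
Z = Σ gᵢe^(−Eᵢ/kT) = 1·e^(−0.2760) + 4·e^(−2.243) = 0.7588 + 0.4246 = 1.183.
P₀ = g₀ e^(−E₀/kT) / Z = 0.7588/1.183 = 0.64.

0.64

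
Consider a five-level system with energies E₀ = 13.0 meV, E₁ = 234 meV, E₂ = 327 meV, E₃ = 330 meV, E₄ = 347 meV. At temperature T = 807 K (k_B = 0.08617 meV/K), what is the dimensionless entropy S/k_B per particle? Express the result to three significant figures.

k_BT = 0.08617 × 807 K = 69.539 meV.
Eᵢ/kT = 0.18695, 3.3650, 4.7024, 4.7455, 4.9900.
Z = Σ e^(−Eᵢ/kT) = e^(−0.18695) + e^(−3.3650) + e^(−4.7024) + e^(−4.7455) + e^(−4.9900) = 0.82949 + 0.034562 + 0.0090735 + 0.0086907 + 0.0068057 = 0.88862.
⟨E⟩ = Σ EᵢPᵢ = 30.460 meV.
S/k_B = ln Z + ⟨E⟩/kT = ln(0.88862) + 30.460/69.539 = -0.11809 + 0.43803 = 0.320.

0.320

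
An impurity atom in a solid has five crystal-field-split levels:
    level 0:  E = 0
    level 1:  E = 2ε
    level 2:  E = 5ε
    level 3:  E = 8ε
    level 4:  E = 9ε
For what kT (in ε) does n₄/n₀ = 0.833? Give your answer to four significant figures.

n₄/n₀ = exp[−(E₄−E₀)/kT] = 0.833.
⇒ (E₄−E₀)/kT = ln(1/0.833) = ln(1.20048) = 0.182721.
kT = 9ε / 0.182721 = 49.26 ε.

49.26 ε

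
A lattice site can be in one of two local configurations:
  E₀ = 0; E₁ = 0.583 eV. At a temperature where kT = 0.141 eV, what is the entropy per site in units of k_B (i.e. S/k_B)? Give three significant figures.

Eᵢ/kT = 0, 4.1348.
Z = Σ e^(−Eᵢ/kT) = e^(−0) + e^(−4.1348) = 1.0000 + 0.016006 = 1.0160.
⟨E⟩ = Σ EᵢPᵢ = 0.0091845 eV.
S/k_B = ln Z + ⟨E⟩/kT = ln(1.0160) + 0.0091845/0.141 = 0.015873 + 0.065138 = 0.0810.

0.0810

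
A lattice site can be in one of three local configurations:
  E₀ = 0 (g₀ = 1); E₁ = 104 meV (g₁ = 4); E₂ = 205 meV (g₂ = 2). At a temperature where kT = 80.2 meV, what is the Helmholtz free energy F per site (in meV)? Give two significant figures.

Eᵢ/kT = 0, 1.297, 2.556.
Z = Σ gᵢe^(−Eᵢ/kT) = 1·e^(−0) + 4·e^(−1.297) + 2·e^(−2.556) = 1.000 + 1.093 + 0.1552 = 2.248.
F = −kT ln Z = −80.2 × ln(2.248) = −80.2 × 0.8100 = -65 meV.

-65 meV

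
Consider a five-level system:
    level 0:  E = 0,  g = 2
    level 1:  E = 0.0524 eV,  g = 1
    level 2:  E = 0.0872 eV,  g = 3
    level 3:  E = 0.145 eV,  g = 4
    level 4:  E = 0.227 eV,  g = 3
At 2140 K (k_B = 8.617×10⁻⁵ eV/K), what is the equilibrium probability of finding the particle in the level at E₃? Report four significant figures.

k_BT = 8.617×10⁻⁵ × 2140 K = 0.184404 eV.
Eᵢ/kT = 0, 0.284159, 0.472875, 0.786317, 1.23099.
Z = Σ gᵢe^(−Eᵢ/kT) = 2·e^(−0) + 1·e^(−0.284159) + 3·e^(−0.472875) + 4·e^(−0.786317) + 3·e^(−1.23099) = 2.00000 + 0.752647 + 1.86962 + 1.82208 + 0.876010 = 7.32036.
P₃ = g₃ e^(−E₃/kT) / Z = 1.82208/7.32036 = 0.2489.

0.2489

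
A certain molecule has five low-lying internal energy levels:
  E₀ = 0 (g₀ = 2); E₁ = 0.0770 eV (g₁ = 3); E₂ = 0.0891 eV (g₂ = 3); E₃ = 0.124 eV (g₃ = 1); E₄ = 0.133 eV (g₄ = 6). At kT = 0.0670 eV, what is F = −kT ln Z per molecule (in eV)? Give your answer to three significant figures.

-0.104 eV

Eᵢ/kT = 0, 1.1493, 1.3299, 1.8507, 1.9851.
Z = Σ gᵢe^(−Eᵢ/kT) = 2·e^(−0) + 3·e^(−1.1493) + 3·e^(−1.3299) + 1·e^(−1.8507) + 6·e^(−1.9851) = 2.0000 + 0.95058 + 0.79351 + 0.15713 + 0.82420 = 4.7254.
F = −kT ln Z = −0.0670 × ln(4.7254) = −0.0670 × 1.5530 = -0.104 eV.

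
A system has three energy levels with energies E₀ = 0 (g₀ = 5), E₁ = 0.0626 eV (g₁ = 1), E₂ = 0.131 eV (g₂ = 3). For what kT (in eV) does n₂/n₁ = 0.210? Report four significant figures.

n₂/n₁ = (g₂/g₁) exp[−(E₂−E₁)/kT] = 0.210.
⇒ (E₂−E₁)/kT = ln((3/1)/0.210) = ln(14.2857) = 2.65926.
kT = 0.0684 eV / 2.65926 = 0.02572 eV.

0.02572 eV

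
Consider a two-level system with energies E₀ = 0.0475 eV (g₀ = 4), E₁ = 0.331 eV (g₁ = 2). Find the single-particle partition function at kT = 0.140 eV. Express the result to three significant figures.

Z = 3.04

Eᵢ/kT = 0.33929, 2.3643.
Z = Σ gᵢe^(−Eᵢ/kT) = 4·e^(−0.33929) + 2·e^(−2.3643) = 2.8491 + 0.18803 = 3.0371.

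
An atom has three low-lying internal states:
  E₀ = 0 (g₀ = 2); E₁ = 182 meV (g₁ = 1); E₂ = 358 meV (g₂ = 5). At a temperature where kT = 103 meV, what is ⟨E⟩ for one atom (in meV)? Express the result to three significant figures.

Eᵢ/kT = 0, 1.7670, 3.4757.
Z = Σ gᵢe^(−Eᵢ/kT) = 2·e^(−0) + 1·e^(−1.7670) + 5·e^(−3.4757) = 2.0000 + 0.17084 + 0.15470 = 2.3255.
⟨E⟩ = Σ Eᵢ gᵢe^(−Eᵢ/kT) / Z = (0·2.0000 + 182·0.17084 + 358·0.15470) / 2.3255 = 37.2 meV.

37.2 meV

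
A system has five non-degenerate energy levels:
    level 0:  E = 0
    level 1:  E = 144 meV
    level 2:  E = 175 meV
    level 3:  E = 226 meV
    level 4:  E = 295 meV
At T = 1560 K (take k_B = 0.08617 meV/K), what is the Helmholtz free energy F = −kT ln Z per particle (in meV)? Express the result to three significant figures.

-87.1 meV

k_BT = 0.08617 × 1560 K = 134.43 meV.
Eᵢ/kT = 0, 1.0712, 1.3018, 1.6812, 2.1945.
Z = Σ e^(−Eᵢ/kT) = e^(−0) + e^(−1.0712) + e^(−1.3018) + e^(−1.6812) + e^(−2.1945) = 1.0000 + 0.34260 + 0.27204 + 0.18615 + 0.11141 = 1.9122.
F = −kT ln Z = −134.43 × ln(1.9122) = −134.43 × 0.64825 = -87.1 meV.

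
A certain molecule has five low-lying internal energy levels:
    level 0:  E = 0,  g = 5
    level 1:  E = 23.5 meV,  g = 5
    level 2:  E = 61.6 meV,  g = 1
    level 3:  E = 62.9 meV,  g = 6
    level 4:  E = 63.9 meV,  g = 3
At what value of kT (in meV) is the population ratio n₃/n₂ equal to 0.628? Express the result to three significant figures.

0.576 meV

n₃/n₂ = (g₃/g₂) exp[−(E₃−E₂)/kT] = 0.628.
⇒ (E₃−E₂)/kT = ln((6/1)/0.628) = ln(9.5541) = 2.2570.
kT = 1.3 meV / 2.2570 = 0.576 meV.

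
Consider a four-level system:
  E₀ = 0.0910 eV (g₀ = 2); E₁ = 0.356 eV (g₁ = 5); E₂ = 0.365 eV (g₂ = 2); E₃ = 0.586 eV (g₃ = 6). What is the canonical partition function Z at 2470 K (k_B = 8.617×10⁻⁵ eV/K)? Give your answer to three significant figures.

Z = 2.99

k_BT = 8.617×10⁻⁵ × 2470 K = 0.21284 eV.
Eᵢ/kT = 0.42755, 1.6726, 1.7149, 2.7532.
Z = Σ gᵢe^(−Eᵢ/kT) = 2·e^(−0.42755) + 5·e^(−1.6726) + 2·e^(−1.7149) + 6·e^(−2.7532) = 1.3042 + 0.93879 + 0.35996 + 0.38234 = 2.9853.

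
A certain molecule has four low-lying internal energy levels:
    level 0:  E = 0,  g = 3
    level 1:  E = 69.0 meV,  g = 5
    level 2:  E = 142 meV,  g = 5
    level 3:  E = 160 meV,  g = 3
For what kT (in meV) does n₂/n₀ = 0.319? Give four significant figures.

n₂/n₀ = (g₂/g₀) exp[−(E₂−E₀)/kT] = 0.319.
⇒ (E₂−E₀)/kT = ln((5/3)/0.319) = ln(5.22466) = 1.65339.
kT = 142 meV / 1.65339 = 85.88 meV.

85.88 meV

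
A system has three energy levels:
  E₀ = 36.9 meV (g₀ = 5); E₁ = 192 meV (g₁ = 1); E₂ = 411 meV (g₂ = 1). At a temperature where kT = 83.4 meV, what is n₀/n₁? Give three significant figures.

32.1

n₀/n₁ = (g₀/g₁) exp[−(E₀−E₁)/kT] = (5/1) × exp(−(-155.1 meV)/(83.4 meV)) = (5/1) × exp(1.8597) = 32.1.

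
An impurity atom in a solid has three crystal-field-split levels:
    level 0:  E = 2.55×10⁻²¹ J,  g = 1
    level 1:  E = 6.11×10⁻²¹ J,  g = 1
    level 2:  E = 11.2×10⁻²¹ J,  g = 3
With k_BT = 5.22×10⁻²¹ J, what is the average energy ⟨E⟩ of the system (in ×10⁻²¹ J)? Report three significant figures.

Eᵢ/kT = 0.48851, 1.1705, 2.1456.
Z = Σ gᵢe^(−Eᵢ/kT) = 1·e^(−0.48851) + 1·e^(−1.1705) + 3·e^(−2.1456) = 0.61354 + 0.31021 + 0.35099 = 1.2747.
⟨E⟩ = Σ Eᵢ gᵢe^(−Eᵢ/kT) / Z = (2.55·0.61354 + 6.11·0.31021 + 11.2·0.35099) / 1.2747 = 5.80 ×10⁻²¹ J.

5.80 ×10⁻²¹ J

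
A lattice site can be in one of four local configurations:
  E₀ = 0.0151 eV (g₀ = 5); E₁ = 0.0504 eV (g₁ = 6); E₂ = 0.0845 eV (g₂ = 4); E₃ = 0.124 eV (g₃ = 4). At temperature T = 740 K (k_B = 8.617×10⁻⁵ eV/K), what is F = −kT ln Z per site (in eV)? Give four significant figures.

k_BT = 8.617×10⁻⁵ × 740 K = 0.0637658 eV.
Eᵢ/kT = 0.236804, 0.790392, 1.32516, 1.94462.
Z = Σ gᵢe^(−Eᵢ/kT) = 5·e^(−0.236804) + 6·e^(−0.790392) + 4·e^(−1.32516) + 4·e^(−1.94462) = 3.94573 + 2.72200 + 1.06304 + 0.572166 = 8.30294.
F = −kT ln Z = −0.0637658 × ln(8.30294) = −0.0637658 × 2.11661 = -0.1350 eV.

-0.1350 eV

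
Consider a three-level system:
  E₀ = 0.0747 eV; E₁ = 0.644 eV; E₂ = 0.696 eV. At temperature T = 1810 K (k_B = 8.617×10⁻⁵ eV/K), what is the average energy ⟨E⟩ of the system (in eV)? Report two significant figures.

0.10 eV

k_BT = 8.617×10⁻⁵ × 1810 K = 0.1560 eV.
Eᵢ/kT = 0.4788, 4.128, 4.462.
Z = Σ e^(−Eᵢ/kT) = e^(−0.4788) + e^(−4.128) + e^(−4.462) = 0.6195 + 0.01612 + 0.01154 = 0.6472.
⟨E⟩ = Σ Eᵢ e^(−Eᵢ/kT) / Z = (0.0747·0.6195 + 0.644·0.01612 + 0.696·0.01154) / 0.6472 = 0.10 eV.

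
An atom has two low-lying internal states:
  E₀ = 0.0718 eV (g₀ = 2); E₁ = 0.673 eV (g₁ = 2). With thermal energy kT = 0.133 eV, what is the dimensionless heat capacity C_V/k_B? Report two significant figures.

Eᵢ/kT = 0.5398, 5.060.
Z = Σ gᵢe^(−Eᵢ/kT) = 2·e^(−0.5398) + 2·e^(−5.060) = 1.166 + 0.01269 = 1.179.
⟨E⟩ = 0.07825 eV, ⟨E²⟩ = 0.009973 eV².
C_V/k_B = (⟨E²⟩ − ⟨E⟩²)/(kT)² = (0.009973 − 0.006123)/0.01769 = 0.22.

0.22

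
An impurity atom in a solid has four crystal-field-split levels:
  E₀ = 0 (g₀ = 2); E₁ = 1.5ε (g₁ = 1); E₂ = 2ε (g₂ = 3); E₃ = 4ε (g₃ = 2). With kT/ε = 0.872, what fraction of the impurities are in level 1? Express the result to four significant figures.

0.07155

Eᵢ/kT = 0, 1.72018, 2.29358, 4.58716.
Z = Σ gᵢe^(−Eᵢ/kT) = 2·e^(−0) + 1·e^(−1.72018) + 3·e^(−2.29358) + 2·e^(−4.58716) = 2.00000 + 0.179034 + 0.302714 + 0.0203635 = 2.50211.
P₁ = g₁ e^(−E₁/kT) / Z = 0.179034/2.50211 = 0.07155.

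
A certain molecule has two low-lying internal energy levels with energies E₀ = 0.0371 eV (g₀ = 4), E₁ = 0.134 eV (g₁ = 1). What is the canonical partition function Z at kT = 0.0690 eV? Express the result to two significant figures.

Z = 2.5

Eᵢ/kT = 0.5377, 1.942.
Z = Σ gᵢe^(−Eᵢ/kT) = 4·e^(−0.5377) + 1·e^(−1.942) = 2.336 + 0.1434 = 2.479.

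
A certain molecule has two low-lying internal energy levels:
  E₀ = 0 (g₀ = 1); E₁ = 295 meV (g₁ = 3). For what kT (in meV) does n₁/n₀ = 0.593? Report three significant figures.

n₁/n₀ = (g₁/g₀) exp[−(E₁−E₀)/kT] = 0.593.
⇒ (E₁−E₀)/kT = ln((3/1)/0.593) = ln(5.0590) = 1.6212.
kT = 295 meV / 1.6212 = 182 meV.

182 meV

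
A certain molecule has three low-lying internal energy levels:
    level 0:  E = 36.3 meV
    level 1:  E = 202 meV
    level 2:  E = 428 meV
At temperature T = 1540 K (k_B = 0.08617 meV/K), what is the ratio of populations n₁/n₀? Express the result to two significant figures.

k_BT = 0.08617 × 1540 K = 132.7 meV.
n₁/n₀ = exp[−(E₁−E₀)/kT] = exp(−(165.7 meV)/(132.7 meV)) = exp(-1.249) = 0.29.

0.29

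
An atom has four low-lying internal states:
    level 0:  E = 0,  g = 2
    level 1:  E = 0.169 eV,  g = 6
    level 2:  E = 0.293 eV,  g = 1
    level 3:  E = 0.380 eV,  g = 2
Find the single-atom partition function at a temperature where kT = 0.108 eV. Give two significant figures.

Eᵢ/kT = 0, 1.565, 2.713, 3.519.
Z = Σ gᵢe^(−Eᵢ/kT) = 2·e^(−0) + 6·e^(−1.565) + 1·e^(−2.713) + 2·e^(−3.519) = 2.000 + 1.255 + 0.06634 + 0.05926 = 3.381.

Z = 3.4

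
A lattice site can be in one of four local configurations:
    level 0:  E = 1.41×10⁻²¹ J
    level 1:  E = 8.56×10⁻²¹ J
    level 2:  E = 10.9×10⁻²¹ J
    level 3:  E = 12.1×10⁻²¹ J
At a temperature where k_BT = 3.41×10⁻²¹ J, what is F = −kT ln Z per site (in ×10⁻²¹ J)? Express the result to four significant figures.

0.7090 ×10⁻²¹ J

Eᵢ/kT = 0.413490, 2.51026, 3.19648, 3.54839.
Z = Σ e^(−Eᵢ/kT) = e^(−0.413490) + e^(−2.51026) + e^(−3.19648) + e^(−3.54839) = 0.661338 + 0.0812471 + 0.0409059 + 0.0287709 = 0.812262.
F = −kT ln Z = −3.41 × ln(0.812262) = −3.41 × -0.207932 = 0.7090 ×10⁻²¹ J.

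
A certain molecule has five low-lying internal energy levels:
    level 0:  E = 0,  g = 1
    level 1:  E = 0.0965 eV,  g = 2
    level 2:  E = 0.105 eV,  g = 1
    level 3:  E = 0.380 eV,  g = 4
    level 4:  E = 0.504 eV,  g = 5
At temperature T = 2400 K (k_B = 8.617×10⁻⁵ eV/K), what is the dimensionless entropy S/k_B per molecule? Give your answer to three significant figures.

k_BT = 8.617×10⁻⁵ × 2400 K = 0.20681 eV.
Eᵢ/kT = 0, 0.46661, 0.50771, 1.8374, 2.4370.
Z = Σ gᵢe^(−Eᵢ/kT) = 1·e^(−0) + 2·e^(−0.46661) + 1·e^(−0.50771) + 4·e^(−1.8374) + 5·e^(−2.4370) = 1.0000 + 1.2542 + 0.60187 + 0.63692 + 0.43711 = 3.9301.
⟨E⟩ = Σ EᵢPᵢ = 0.16451 eV.
S/k_B = ln Z + ⟨E⟩/kT = ln(3.9301) + 0.16451/0.20681 = 1.3687 + 0.79546 = 2.16.

2.16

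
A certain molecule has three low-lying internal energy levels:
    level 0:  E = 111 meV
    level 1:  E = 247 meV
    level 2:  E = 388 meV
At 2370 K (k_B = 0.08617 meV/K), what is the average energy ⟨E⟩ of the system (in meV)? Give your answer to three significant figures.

k_BT = 0.08617 × 2370 K = 204.22 meV.
Eᵢ/kT = 0.54353, 1.2095, 1.8999.
Z = Σ e^(−Eᵢ/kT) = e^(−0.54353) + e^(−1.2095) + e^(−1.8999) = 0.58069 + 0.29835 + 0.14958 = 1.0286.
⟨E⟩ = Σ Eᵢ e^(−Eᵢ/kT) / Z = (111·0.58069 + 247·0.29835 + 388·0.14958) / 1.0286 = 191 meV.

191 meV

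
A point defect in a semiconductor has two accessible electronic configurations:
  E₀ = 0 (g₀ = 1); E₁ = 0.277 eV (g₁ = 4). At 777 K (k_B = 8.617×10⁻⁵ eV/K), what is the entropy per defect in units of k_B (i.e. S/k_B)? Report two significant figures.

k_BT = 8.617×10⁻⁵ × 777 K = 0.06695 eV.
Eᵢ/kT = 0, 4.137.
Z = Σ gᵢe^(−Eᵢ/kT) = 1·e^(−0) + 4·e^(−4.137) = 1.000 + 0.06388 = 1.064.
⟨E⟩ = Σ EᵢPᵢ = 0.01663 eV.
S/k_B = ln Z + ⟨E⟩/kT = ln(1.064) + 0.01663/0.06695 = 0.06204 + 0.2484 = 0.31.

0.31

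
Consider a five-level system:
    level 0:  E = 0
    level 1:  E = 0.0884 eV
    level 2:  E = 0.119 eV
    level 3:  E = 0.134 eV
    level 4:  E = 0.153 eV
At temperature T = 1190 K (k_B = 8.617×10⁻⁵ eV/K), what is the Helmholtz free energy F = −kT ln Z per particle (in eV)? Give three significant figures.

k_BT = 8.617×10⁻⁵ × 1190 K = 0.10254 eV.
Eᵢ/kT = 0, 0.86210, 1.1605, 1.3068, 1.4921.
Z = Σ e^(−Eᵢ/kT) = e^(−0) + e^(−0.86210) + e^(−1.1605) + e^(−1.3068) + e^(−1.4921) = 1.0000 + 0.42227 + 0.31333 + 0.27068 + 0.22490 = 2.2312.
F = −kT ln Z = −0.10254 × ln(2.2312) = −0.10254 × 0.80254 = -0.0823 eV.

-0.0823 eV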